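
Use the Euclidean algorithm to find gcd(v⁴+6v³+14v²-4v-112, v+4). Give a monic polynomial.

v+4

Repeated division with remainder:
  v⁴+6v³+14v²-4v-112 = (v³+2v²+6v-28)(v+4) + (0)
The last nonzero remainder v+4 is already monic.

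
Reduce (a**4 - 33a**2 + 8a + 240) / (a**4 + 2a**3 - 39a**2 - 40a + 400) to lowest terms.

(a + 3)/(a + 5)

Repeated division with remainder:
  a**4 - 33a**2 + 8a + 240 = (a**4 + 2a**3 - 39a**2 - 40a + 400) + (-2a**3 + 6a**2 + 48a - 160)
  a**4 + 2a**3 - 39a**2 - 40a + 400 = (-(1/2)a - 5/2)(-2a**3 + 6a**2 + 48a - 160) + (0)
Last nonzero remainder: -2a**3 + 6a**2 + 48a - 160. Dividing through by -2 gives the monic gcd a**3 - 3a**2 - 24a + 80.
Cancel a**3 - 3a**2 - 24a + 80 from numerator and denominator to get the reduced form.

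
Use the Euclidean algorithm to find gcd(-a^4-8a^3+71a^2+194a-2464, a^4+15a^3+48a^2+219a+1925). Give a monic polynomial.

Euclidean algorithm in ℚ[a]:
  -a^4-8a^3+71a^2+194a-2464 = (-1)(a^4+15a^3+48a^2+219a+1925) + (7a^3+119a^2+413a-539)
  a^4+15a^3+48a^2+219a+1925 = ((1/7)a-2/7)(7a^3+119a^2+413a-539) + (23a^2+414a+1771)
  7a^3+119a^2+413a-539 = ((7/23)a-7/23)(23a^2+414a+1771) + (0)
Last nonzero remainder: 23a^2+414a+1771. Dividing through by 23 gives the monic gcd a^2+18a+77.

a^2+18a+77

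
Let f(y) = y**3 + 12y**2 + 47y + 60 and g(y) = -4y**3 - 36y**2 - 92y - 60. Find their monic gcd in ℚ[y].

Apply the Euclidean algorithm:
  y**3 + 12y**2 + 47y + 60 = (-1/4)(-4y**3 - 36y**2 - 92y - 60) + (3y**2 + 24y + 45)
  -4y**3 - 36y**2 - 92y - 60 = (-(4/3)y - 4/3)(3y**2 + 24y + 45) + (0)
Last nonzero remainder: 3y**2 + 24y + 45. Dividing through by 3 gives the monic gcd y**2 + 8y + 15.

y**2 + 8y + 15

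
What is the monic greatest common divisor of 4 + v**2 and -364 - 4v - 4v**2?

1

Apply the Euclidean algorithm:
  v**2 + 4 = (-1/4)(-4v**2 - 4v - 364) + (-v - 87)
  -4v**2 - 4v - 364 = (4v - 344)(-v - 87) + (-30292)
  -v - 87 = ((1/30292)v + 87/30292)(-30292) + (0)
The last nonzero remainder is the constant -30292, so the polynomials are coprime and gcd = 1.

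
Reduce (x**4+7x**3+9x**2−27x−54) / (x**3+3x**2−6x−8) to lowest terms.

(x**3+9x**2+27x+27)/(x**2+5x+4)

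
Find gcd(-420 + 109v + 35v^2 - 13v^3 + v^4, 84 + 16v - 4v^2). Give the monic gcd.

-21 - 4v + v^2

Repeated division with remainder:
  v^4 - 13v^3 + 35v^2 + 109v - 420 = (-(1/4)v^2 + (9/4)v - 5)(-4v^2 + 16v + 84) + (0)
Last nonzero remainder: -4v^2 + 16v + 84. Dividing through by -4 gives the monic gcd v^2 - 4v - 21.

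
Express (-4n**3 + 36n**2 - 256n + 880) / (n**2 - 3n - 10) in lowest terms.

Euclidean algorithm in ℚ[n]:
  -4n**3 + 36n**2 - 256n + 880 = (-4n + 24)(n**2 - 3n - 10) + (-224n + 1120)
  n**2 - 3n - 10 = (-(1/224)n - 1/112)(-224n + 1120) + (0)
Last nonzero remainder: -224n + 1120. Dividing through by -224 gives the monic gcd n - 5.
Cancel n - 5 from numerator and denominator to get the reduced form.

(-4n**2 + 16n - 176)/(n + 2)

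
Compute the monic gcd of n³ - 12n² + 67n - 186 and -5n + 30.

Repeated division with remainder:
  n³ - 12n² + 67n - 186 = (-(1/5)n² + (6/5)n - 31/5)(-5n + 30) + (0)
Last nonzero remainder: -5n + 30. Dividing through by -5 gives the monic gcd n - 6.

n - 6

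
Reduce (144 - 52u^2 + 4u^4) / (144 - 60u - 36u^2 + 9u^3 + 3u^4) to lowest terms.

Euclidean algorithm in ℚ[u]:
  4u^4 - 52u^2 + 144 = (4/3)(3u^4 + 9u^3 - 36u^2 - 60u + 144) + (-12u^3 - 4u^2 + 80u - 48)
  3u^4 + 9u^3 - 36u^2 - 60u + 144 = (-(1/4)u - 2/3)(-12u^3 - 4u^2 + 80u - 48) + (-(56/3)u^2 - (56/3)u + 112)
  -12u^3 - 4u^2 + 80u - 48 = ((9/14)u - 3/7)(-(56/3)u^2 - (56/3)u + 112) + (0)
Last nonzero remainder: -(56/3)u^2 - (56/3)u + 112. Dividing through by -56/3 gives the monic gcd u^2 + u - 6.
Cancel u^2 + u - 6 from numerator and denominator to get the reduced form.

(-24 - 4u + 4u^2)/(-24 + 6u + 3u^2)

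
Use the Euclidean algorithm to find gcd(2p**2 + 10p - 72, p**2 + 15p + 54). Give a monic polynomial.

p + 9

Apply the Euclidean algorithm:
  2p**2 + 10p - 72 = (2)(p**2 + 15p + 54) + (-20p - 180)
  p**2 + 15p + 54 = (-(1/20)p - 3/10)(-20p - 180) + (0)
Last nonzero remainder: -20p - 180. Dividing through by -20 gives the monic gcd p + 9.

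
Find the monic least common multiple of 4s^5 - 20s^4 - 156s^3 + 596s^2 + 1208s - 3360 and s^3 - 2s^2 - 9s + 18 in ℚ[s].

s^6 - 8s^5 - 24s^4 + 266s^3 - 145s^2 - 1746s + 2520

Apply the Euclidean algorithm:
  4s^5 - 20s^4 - 156s^3 + 596s^2 + 1208s - 3360 = (4s^2 - 12s - 144)(s^3 - 2s^2 - 9s + 18) + (128s^2 + 128s - 768)
  s^3 - 2s^2 - 9s + 18 = ((1/128)s - 3/128)(128s^2 + 128s - 768) + (0)
Last nonzero remainder: 128s^2 + 128s - 768. Dividing through by 128 gives the monic gcd s^2 + s - 6.
Then lcm(f, g) = f·g / gcd(f, g); expanding and making the result monic gives the answer.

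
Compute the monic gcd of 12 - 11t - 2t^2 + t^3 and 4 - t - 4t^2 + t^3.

4 - 5t + t^2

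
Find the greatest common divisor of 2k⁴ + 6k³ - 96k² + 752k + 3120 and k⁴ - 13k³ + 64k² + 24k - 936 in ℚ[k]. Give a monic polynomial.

k³ - 7k² + 22k + 156

By polynomial division,
  2k⁴ + 6k³ - 96k² + 752k + 3120 = (2)(k⁴ - 13k³ + 64k² + 24k - 936) + (32k³ - 224k² + 704k + 4992)
  k⁴ - 13k³ + 64k² + 24k - 936 = ((1/32)k - 3/16)(32k³ - 224k² + 704k + 4992) + (0)
Last nonzero remainder: 32k³ - 224k² + 704k + 4992. Dividing through by 32 gives the monic gcd k³ - 7k² + 22k + 156.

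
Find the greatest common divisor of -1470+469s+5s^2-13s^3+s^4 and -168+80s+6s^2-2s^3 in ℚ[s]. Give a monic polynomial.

-42-s+s^2

Euclidean algorithm in ℚ[s]:
  s^4-13s^3+5s^2+469s-1470 = (-(1/2)s+5)(-2s^3+6s^2+80s-168) + (15s^2-15s-630)
  -2s^3+6s^2+80s-168 = (-(2/15)s+4/15)(15s^2-15s-630) + (0)
Last nonzero remainder: 15s^2-15s-630. Dividing through by 15 gives the monic gcd s^2-s-42.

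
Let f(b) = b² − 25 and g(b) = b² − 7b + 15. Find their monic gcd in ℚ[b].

1

By polynomial division,
  b² − 25 = (b² − 7b + 15) + (7b − 40)
  b² − 7b + 15 = ((1/7)b − 9/49)(7b − 40) + (375/49)
  7b − 40 = ((343/375)b − 392/75)(375/49) + (0)
The last nonzero remainder is the constant 375/49, so the polynomials are coprime and gcd = 1.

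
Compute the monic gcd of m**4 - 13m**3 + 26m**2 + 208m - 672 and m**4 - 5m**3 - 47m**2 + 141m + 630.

By polynomial division,
  m**4 - 13m**3 + 26m**2 + 208m - 672 = (m**4 - 5m**3 - 47m**2 + 141m + 630) + (-8m**3 + 73m**2 + 67m - 1302)
  m**4 - 5m**3 - 47m**2 + 141m + 630 = (-(1/8)m - 33/64)(-8m**3 + 73m**2 + 67m - 1302) + (-(63/64)m**2 + (819/64)m - 1323/32)
  -8m**3 + 73m**2 + 67m - 1302 = ((512/63)m + 1984/63)(-(63/64)m**2 + (819/64)m - 1323/32) + (0)
Last nonzero remainder: -(63/64)m**2 + (819/64)m - 1323/32. Dividing through by -63/64 gives the monic gcd m**2 - 13m + 42.

m**2 - 13m + 42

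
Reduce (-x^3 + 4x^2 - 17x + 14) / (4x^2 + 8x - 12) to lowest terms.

(-x^2 + 3x - 14)/(4x + 12)

Euclidean algorithm in ℚ[x]:
  -x^3 + 4x^2 - 17x + 14 = (-(1/4)x + 3/2)(4x^2 + 8x - 12) + (-32x + 32)
  4x^2 + 8x - 12 = (-(1/8)x - 3/8)(-32x + 32) + (0)
Last nonzero remainder: -32x + 32. Dividing through by -32 gives the monic gcd x - 1.
Cancel x - 1 from numerator and denominator to get the reduced form.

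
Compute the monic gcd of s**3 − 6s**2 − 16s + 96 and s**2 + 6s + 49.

Apply the Euclidean algorithm:
  s**3 − 6s**2 − 16s + 96 = (s − 12)(s**2 + 6s + 49) + (7s + 684)
  s**2 + 6s + 49 = ((1/7)s − 642/49)(7s + 684) + (441529/49)
  7s + 684 = ((343/441529)s + 33516/441529)(441529/49) + (0)
The last nonzero remainder is the constant 441529/49, so the polynomials are coprime and gcd = 1.

1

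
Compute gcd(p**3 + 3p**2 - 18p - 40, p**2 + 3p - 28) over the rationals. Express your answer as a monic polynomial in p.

p - 4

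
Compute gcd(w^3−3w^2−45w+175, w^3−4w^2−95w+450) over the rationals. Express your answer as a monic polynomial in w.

w−5

Apply the Euclidean algorithm:
  w^3−3w^2−45w+175 = (w^3−4w^2−95w+450) + (w^2+50w−275)
  w^3−4w^2−95w+450 = (w−54)(w^2+50w−275) + (2880w−14400)
  w^2+50w−275 = ((1/2880)w+11/576)(2880w−14400) + (0)
Last nonzero remainder: 2880w−14400. Dividing through by 2880 gives the monic gcd w−5.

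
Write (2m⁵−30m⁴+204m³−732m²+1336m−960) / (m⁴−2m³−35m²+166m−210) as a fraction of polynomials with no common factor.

(2m³−18m²+76m−96)/(m²+4m−21)

Apply the Euclidean algorithm:
  2m⁵−30m⁴+204m³−732m²+1336m−960 = (2m−26)(m⁴−2m³−35m²+166m−210) + (222m³−1974m²+6072m−6420)
  m⁴−2m³−35m²+166m−210 = ((1/222)m+85/2738)(222m³−1974m²+6072m−6420) + (−(1464/1369)m²+(8784/1369)m−14640/1369)
  222m³−1974m²+6072m−6420 = (−(50653/244)m+146483/244)(−(1464/1369)m²+(8784/1369)m−14640/1369) + (0)
Last nonzero remainder: −(1464/1369)m²+(8784/1369)m−14640/1369. Dividing through by −1464/1369 gives the monic gcd m²−6m+10.
Cancel m²−6m+10 from numerator and denominator to get the reduced form.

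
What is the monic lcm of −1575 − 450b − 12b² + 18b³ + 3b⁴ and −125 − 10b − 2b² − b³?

−13125 − 2175b − 175b² + 12b³ + 3b⁴ + 3b⁵ + b⁶

Apply the Euclidean algorithm:
  3b⁴ + 18b³ − 12b² − 450b − 1575 = (−3b − 12)(−b³ − 2b² − 10b − 125) + (−66b² − 945b − 3075)
  −b³ − 2b² − 10b − 125 = ((1/66)b − 271/1452)(−66b² − 945b − 3075) + (−(67655/484)b − 338275/484)
  −66b² − 945b − 3075 = ((31944/67655)b + 59532/13531)(−(67655/484)b − 338275/484) + (0)
Last nonzero remainder: −(67655/484)b − 338275/484. Dividing through by −67655/484 gives the monic gcd b + 5.
Then lcm(f, g) = f·g / gcd(f, g); expanding and making the result monic gives the answer.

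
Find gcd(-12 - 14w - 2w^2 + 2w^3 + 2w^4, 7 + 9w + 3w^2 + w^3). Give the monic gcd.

1 + w

Repeated division with remainder:
  2w^4 + 2w^3 - 2w^2 - 14w - 12 = (2w - 4)(w^3 + 3w^2 + 9w + 7) + (-8w^2 + 8w + 16)
  w^3 + 3w^2 + 9w + 7 = (-(1/8)w - 1/2)(-8w^2 + 8w + 16) + (15w + 15)
  -8w^2 + 8w + 16 = (-(8/15)w + 16/15)(15w + 15) + (0)
Last nonzero remainder: 15w + 15. Dividing through by 15 gives the monic gcd w + 1.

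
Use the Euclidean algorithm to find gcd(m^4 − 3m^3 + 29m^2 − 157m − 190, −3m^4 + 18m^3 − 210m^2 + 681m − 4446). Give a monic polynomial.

Repeated division with remainder:
  m^4 − 3m^3 + 29m^2 − 157m − 190 = (−1/3)(−3m^4 + 18m^3 − 210m^2 + 681m − 4446) + (3m^3 − 41m^2 + 70m − 1672)
  −3m^4 + 18m^3 − 210m^2 + 681m − 4446 = (−m − 23/3)(3m^3 − 41m^2 + 70m − 1672) + (−(1363/3)m^2 − (1363/3)m − 51794/3)
  3m^3 − 41m^2 + 70m − 1672 = (−(9/1363)m + 132/1363)(−(1363/3)m^2 − (1363/3)m − 51794/3) + (0)
Last nonzero remainder: −(1363/3)m^2 − (1363/3)m − 51794/3. Dividing through by −1363/3 gives the monic gcd m^2 + m + 38.

m^2 + m + 38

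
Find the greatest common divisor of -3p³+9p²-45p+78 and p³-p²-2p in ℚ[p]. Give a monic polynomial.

p-2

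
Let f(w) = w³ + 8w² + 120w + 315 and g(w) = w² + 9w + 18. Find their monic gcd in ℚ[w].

w + 3

Apply the Euclidean algorithm:
  w³ + 8w² + 120w + 315 = (w - 1)(w² + 9w + 18) + (111w + 333)
  w² + 9w + 18 = ((1/111)w + 2/37)(111w + 333) + (0)
Last nonzero remainder: 111w + 333. Dividing through by 111 gives the monic gcd w + 3.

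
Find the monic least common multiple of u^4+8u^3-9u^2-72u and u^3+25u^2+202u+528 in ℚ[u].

Euclidean algorithm in ℚ[u]:
  u^4+8u^3-9u^2-72u = (u-17)(u^3+25u^2+202u+528) + (214u^2+2834u+8976)
  u^3+25u^2+202u+528 = ((1/214)u+629/11449)(214u^2+2834u+8976) + ((49896/11449)u+399168/11449)
  214u^2+2834u+8976 = ((1225043/24948)u+194633/756)((49896/11449)u+399168/11449) + (0)
Last nonzero remainder: (49896/11449)u+399168/11449. Dividing through by 49896/11449 gives the monic gcd u+8.
Then lcm(f, g) = f·g / gcd(f, g); expanding and making the result monic gives the answer.

u^6+25u^5+193u^4+303u^3-1818u^2-4752u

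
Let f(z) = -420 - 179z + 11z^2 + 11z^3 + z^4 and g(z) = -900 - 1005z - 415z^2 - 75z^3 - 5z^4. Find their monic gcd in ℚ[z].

Apply the Euclidean algorithm:
  z^4 + 11z^3 + 11z^2 - 179z - 420 = (-1/5)(-5z^4 - 75z^3 - 415z^2 - 1005z - 900) + (-4z^3 - 72z^2 - 380z - 600)
  -5z^4 - 75z^3 - 415z^2 - 1005z - 900 = ((5/4)z - 15/4)(-4z^3 - 72z^2 - 380z - 600) + (-210z^2 - 1680z - 3150)
  -4z^3 - 72z^2 - 380z - 600 = ((2/105)z + 4/21)(-210z^2 - 1680z - 3150) + (0)
Last nonzero remainder: -210z^2 - 1680z - 3150. Dividing through by -210 gives the monic gcd z^2 + 8z + 15.

15 + 8z + z^2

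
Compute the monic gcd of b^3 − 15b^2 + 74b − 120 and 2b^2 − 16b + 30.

Apply the Euclidean algorithm:
  b^3 − 15b^2 + 74b − 120 = ((1/2)b − 7/2)(2b^2 − 16b + 30) + (3b − 15)
  2b^2 − 16b + 30 = ((2/3)b − 2)(3b − 15) + (0)
Last nonzero remainder: 3b − 15. Dividing through by 3 gives the monic gcd b − 5.

b − 5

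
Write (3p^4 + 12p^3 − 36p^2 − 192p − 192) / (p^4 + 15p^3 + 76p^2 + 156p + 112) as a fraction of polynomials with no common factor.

(3p − 12)/(p + 7)

By polynomial division,
  3p^4 + 12p^3 − 36p^2 − 192p − 192 = (3)(p^4 + 15p^3 + 76p^2 + 156p + 112) + (−33p^3 − 264p^2 − 660p − 528)
  p^4 + 15p^3 + 76p^2 + 156p + 112 = (−(1/33)p − 7/33)(−33p^3 − 264p^2 − 660p − 528) + (0)
Last nonzero remainder: −33p^3 − 264p^2 − 660p − 528. Dividing through by −33 gives the monic gcd p^3 + 8p^2 + 20p + 16.
Cancel p^3 + 8p^2 + 20p + 16 from numerator and denominator to get the reduced form.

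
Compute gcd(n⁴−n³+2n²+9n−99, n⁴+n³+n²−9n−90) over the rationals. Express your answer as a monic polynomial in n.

Repeated division with remainder:
  n⁴−n³+2n²+9n−99 = (n⁴+n³+n²−9n−90) + (−2n³+n²+18n−9)
  n⁴+n³+n²−9n−90 = (−(1/2)n−3/4)(−2n³+n²+18n−9) + ((43/4)n²−387/4)
  −2n³+n²+18n−9 = (−(8/43)n+4/43)((43/4)n²−387/4) + (0)
Last nonzero remainder: (43/4)n²−387/4. Dividing through by 43/4 gives the monic gcd n²−9.

n²−9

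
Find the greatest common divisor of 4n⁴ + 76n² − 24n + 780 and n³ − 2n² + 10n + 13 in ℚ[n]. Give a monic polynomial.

Apply the Euclidean algorithm:
  4n⁴ + 76n² − 24n + 780 = (4n + 8)(n³ − 2n² + 10n + 13) + (52n² − 156n + 676)
  n³ − 2n² + 10n + 13 = ((1/52)n + 1/52)(52n² − 156n + 676) + (0)
Last nonzero remainder: 52n² − 156n + 676. Dividing through by 52 gives the monic gcd n² − 3n + 13.

n² − 3n + 13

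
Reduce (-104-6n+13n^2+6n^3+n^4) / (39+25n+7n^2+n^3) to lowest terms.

By polynomial division,
  n^4+6n^3+13n^2-6n-104 = (n-1)(n^3+7n^2+25n+39) + (-5n^2-20n-65)
  n^3+7n^2+25n+39 = (-(1/5)n-3/5)(-5n^2-20n-65) + (0)
Last nonzero remainder: -5n^2-20n-65. Dividing through by -5 gives the monic gcd n^2+4n+13.
Cancel n^2+4n+13 from numerator and denominator to get the reduced form.

(-8+2n+n^2)/(3+n)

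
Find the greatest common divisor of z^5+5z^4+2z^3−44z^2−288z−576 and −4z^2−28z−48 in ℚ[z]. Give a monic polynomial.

z^2+7z+12

Euclidean algorithm in ℚ[z]:
  z^5+5z^4+2z^3−44z^2−288z−576 = (−(1/4)z^3+(1/2)z^2−z+12)(−4z^2−28z−48) + (0)
Last nonzero remainder: −4z^2−28z−48. Dividing through by −4 gives the monic gcd z^2+7z+12.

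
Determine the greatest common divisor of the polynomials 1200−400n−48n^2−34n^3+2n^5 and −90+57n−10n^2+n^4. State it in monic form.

−10+3n+n^2

By polynomial division,
  2n^5−34n^3−48n^2−400n+1200 = (2n)(n^4−10n^2+57n−90) + (−14n^3−162n^2−220n+1200)
  n^4−10n^2+57n−90 = (−(1/14)n+81/98)(−14n^3−162n^2−220n+1200) + ((5301/49)n^2+(15903/49)n−53010/49)
  −14n^3−162n^2−220n+1200 = (−(686/5301)n−1960/1767)((5301/49)n^2+(15903/49)n−53010/49) + (0)
Last nonzero remainder: (5301/49)n^2+(15903/49)n−53010/49. Dividing through by 5301/49 gives the monic gcd n^2+3n−10.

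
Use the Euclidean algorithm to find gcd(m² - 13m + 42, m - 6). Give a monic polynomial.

m - 6

By polynomial division,
  m² - 13m + 42 = (m - 7)(m - 6) + (0)
The last nonzero remainder m - 6 is already monic.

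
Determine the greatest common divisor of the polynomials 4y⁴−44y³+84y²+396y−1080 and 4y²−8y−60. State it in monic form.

y²−2y−15

By polynomial division,
  4y⁴−44y³+84y²+396y−1080 = (y²−9y+18)(4y²−8y−60) + (0)
Last nonzero remainder: 4y²−8y−60. Dividing through by 4 gives the monic gcd y²−2y−15.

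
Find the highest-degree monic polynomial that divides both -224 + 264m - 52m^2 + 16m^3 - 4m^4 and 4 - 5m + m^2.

Repeated division with remainder:
  -4m^4 + 16m^3 - 52m^2 + 264m - 224 = (-4m^2 - 4m - 56)(m^2 - 5m + 4) + (0)
The last nonzero remainder m^2 - 5m + 4 is already monic.

4 - 5m + m^2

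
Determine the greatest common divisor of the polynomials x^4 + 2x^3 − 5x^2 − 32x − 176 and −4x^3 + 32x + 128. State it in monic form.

x − 4

Repeated division with remainder:
  x^4 + 2x^3 − 5x^2 − 32x − 176 = (−(1/4)x − 1/2)(−4x^3 + 32x + 128) + (3x^2 + 16x − 112)
  −4x^3 + 32x + 128 = (−(4/3)x + 64/9)(3x^2 + 16x − 112) + (−(2080/9)x + 8320/9)
  3x^2 + 16x − 112 = (−(27/2080)x − 63/520)(−(2080/9)x + 8320/9) + (0)
Last nonzero remainder: −(2080/9)x + 8320/9. Dividing through by −2080/9 gives the monic gcd x − 4.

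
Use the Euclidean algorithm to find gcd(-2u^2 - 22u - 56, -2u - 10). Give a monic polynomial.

Apply the Euclidean algorithm:
  -2u^2 - 22u - 56 = (u + 6)(-2u - 10) + (4)
  -2u - 10 = (-(1/2)u - 5/2)(4) + (0)
The last nonzero remainder is the constant 4, so the polynomials are coprime and gcd = 1.

1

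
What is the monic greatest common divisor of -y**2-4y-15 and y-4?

1

By polynomial division,
  -y**2-4y-15 = (-y-8)(y-4) + (-47)
  y-4 = (-(1/47)y+4/47)(-47) + (0)
The last nonzero remainder is the constant -47, so the polynomials are coprime and gcd = 1.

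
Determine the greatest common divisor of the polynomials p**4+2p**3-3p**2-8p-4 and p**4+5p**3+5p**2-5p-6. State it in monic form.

p**2+3p+2

Apply the Euclidean algorithm:
  p**4+2p**3-3p**2-8p-4 = (p**4+5p**3+5p**2-5p-6) + (-3p**3-8p**2-3p+2)
  p**4+5p**3+5p**2-5p-6 = (-(1/3)p-7/9)(-3p**3-8p**2-3p+2) + (-(20/9)p**2-(20/3)p-40/9)
  -3p**3-8p**2-3p+2 = ((27/20)p-9/20)(-(20/9)p**2-(20/3)p-40/9) + (0)
Last nonzero remainder: -(20/9)p**2-(20/3)p-40/9. Dividing through by -20/9 gives the monic gcd p**2+3p+2.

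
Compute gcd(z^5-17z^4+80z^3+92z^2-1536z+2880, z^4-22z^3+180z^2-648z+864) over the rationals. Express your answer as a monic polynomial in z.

Repeated division with remainder:
  z^5-17z^4+80z^3+92z^2-1536z+2880 = (z+5)(z^4-22z^3+180z^2-648z+864) + (10z^3-160z^2+840z-1440)
  z^4-22z^3+180z^2-648z+864 = ((1/10)z-3/5)(10z^3-160z^2+840z-1440) + (0)
Last nonzero remainder: 10z^3-160z^2+840z-1440. Dividing through by 10 gives the monic gcd z^3-16z^2+84z-144.

z^3-16z^2+84z-144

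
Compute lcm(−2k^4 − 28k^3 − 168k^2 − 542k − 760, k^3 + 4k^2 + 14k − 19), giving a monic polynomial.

k^5 + 13k^4 + 70k^3 + 187k^2 + 109k − 380

By polynomial division,
  −2k^4 − 28k^3 − 168k^2 − 542k − 760 = (−2k − 20)(k^3 + 4k^2 + 14k − 19) + (−60k^2 − 300k − 1140)
  k^3 + 4k^2 + 14k − 19 = (−(1/60)k + 1/60)(−60k^2 − 300k − 1140) + (0)
Last nonzero remainder: −60k^2 − 300k − 1140. Dividing through by −60 gives the monic gcd k^2 + 5k + 19.
Then lcm(f, g) = f·g / gcd(f, g); expanding and making the result monic gives the answer.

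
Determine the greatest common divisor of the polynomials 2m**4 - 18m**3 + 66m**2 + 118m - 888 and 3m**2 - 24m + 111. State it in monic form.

m**2 - 8m + 37

Apply the Euclidean algorithm:
  2m**4 - 18m**3 + 66m**2 + 118m - 888 = ((2/3)m**2 - (2/3)m - 8)(3m**2 - 24m + 111) + (0)
Last nonzero remainder: 3m**2 - 24m + 111. Dividing through by 3 gives the monic gcd m**2 - 8m + 37.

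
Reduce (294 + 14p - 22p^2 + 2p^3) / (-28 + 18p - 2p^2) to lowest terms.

Repeated division with remainder:
  2p^3 - 22p^2 + 14p + 294 = (-p + 2)(-2p^2 + 18p - 28) + (-50p + 350)
  -2p^2 + 18p - 28 = ((1/25)p - 2/25)(-50p + 350) + (0)
Last nonzero remainder: -50p + 350. Dividing through by -50 gives the monic gcd p - 7.
Cancel p - 7 from numerator and denominator to get the reduced form.

(21 + 4p - p^2)/(-2 + p)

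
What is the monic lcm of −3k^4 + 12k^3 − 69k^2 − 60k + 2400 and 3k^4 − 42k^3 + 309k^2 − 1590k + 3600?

By polynomial division,
  −3k^4 + 12k^3 − 69k^2 − 60k + 2400 = (−1)(3k^4 − 42k^3 + 309k^2 − 1590k + 3600) + (−30k^3 + 240k^2 − 1650k + 6000)
  3k^4 − 42k^3 + 309k^2 − 1590k + 3600 = (−(1/10)k + 3/5)(−30k^3 + 240k^2 − 1650k + 6000) + (0)
Last nonzero remainder: −30k^3 + 240k^2 − 1650k + 6000. Dividing through by −30 gives the monic gcd k^3 − 8k^2 + 55k − 200.
Then lcm(f, g) = f·g / gcd(f, g); expanding and making the result monic gives the answer.

k^5 − 10k^4 + 47k^3 − 118k^2 − 920k + 4800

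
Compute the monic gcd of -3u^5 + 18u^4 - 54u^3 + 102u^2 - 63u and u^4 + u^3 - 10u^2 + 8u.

u^2 - u

By polynomial division,
  -3u^5 + 18u^4 - 54u^3 + 102u^2 - 63u = (-3u + 21)(u^4 + u^3 - 10u^2 + 8u) + (-105u^3 + 336u^2 - 231u)
  u^4 + u^3 - 10u^2 + 8u = (-(1/105)u - 1/25)(-105u^3 + 336u^2 - 231u) + ((31/25)u^2 - (31/25)u)
  -105u^3 + 336u^2 - 231u = (-(2625/31)u + 5775/31)((31/25)u^2 - (31/25)u) + (0)
Last nonzero remainder: (31/25)u^2 - (31/25)u. Dividing through by 31/25 gives the monic gcd u^2 - u.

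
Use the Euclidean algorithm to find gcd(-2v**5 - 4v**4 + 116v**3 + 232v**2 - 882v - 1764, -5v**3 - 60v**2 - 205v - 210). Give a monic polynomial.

v**3 + 12v**2 + 41v + 42

Repeated division with remainder:
  -2v**5 - 4v**4 + 116v**3 + 232v**2 - 882v - 1764 = ((2/5)v**2 - 4v + 42/5)(-5v**3 - 60v**2 - 205v - 210) + (0)
Last nonzero remainder: -5v**3 - 60v**2 - 205v - 210. Dividing through by -5 gives the monic gcd v**3 + 12v**2 + 41v + 42.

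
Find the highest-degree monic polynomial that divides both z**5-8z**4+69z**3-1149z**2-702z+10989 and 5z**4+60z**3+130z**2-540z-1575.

z**2-9

Apply the Euclidean algorithm:
  z**5-8z**4+69z**3-1149z**2-702z+10989 = ((1/5)z-4)(5z**4+60z**3+130z**2-540z-1575) + (283z**3-521z**2-2547z+4689)
  5z**4+60z**3+130z**2-540z-1575 = ((5/283)z+19585/80089)(283z**3-521z**2-2547z+4689) + ((24219360/80089)z**2-217974240/80089)
  283z**3-521z**2-2547z+4689 = ((22665187/24219360)z-41726369/24219360)((24219360/80089)z**2-217974240/80089) + (0)
Last nonzero remainder: (24219360/80089)z**2-217974240/80089. Dividing through by 24219360/80089 gives the monic gcd z**2-9.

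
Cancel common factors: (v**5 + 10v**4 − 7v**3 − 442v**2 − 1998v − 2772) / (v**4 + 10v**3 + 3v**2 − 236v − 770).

By polynomial division,
  v**5 + 10v**4 − 7v**3 − 442v**2 − 1998v − 2772 = (v)(v**4 + 10v**3 + 3v**2 − 236v − 770) + (−10v**3 − 206v**2 − 1228v − 2772)
  v**4 + 10v**3 + 3v**2 − 236v − 770 = (−(1/10)v + 53/50)(−10v**3 − 206v**2 − 1228v − 2772) + ((2464/25)v**2 + (19712/25)v + 54208/25)
  −10v**3 − 206v**2 − 1228v − 2772 = (−(125/1232)v − 225/176)((2464/25)v**2 + (19712/25)v + 54208/25) + (0)
Last nonzero remainder: (2464/25)v**2 + (19712/25)v + 54208/25. Dividing through by 2464/25 gives the monic gcd v**2 + 8v + 22.
Cancel v**2 + 8v + 22 from numerator and denominator to get the reduced form.

(v**3 + 2v**2 − 45v − 126)/(v**2 + 2v − 35)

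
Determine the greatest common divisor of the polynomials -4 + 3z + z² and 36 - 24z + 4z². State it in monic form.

By polynomial division,
  z² + 3z - 4 = (1/4)(4z² - 24z + 36) + (9z - 13)
  4z² - 24z + 36 = ((4/9)z - 164/81)(9z - 13) + (784/81)
  9z - 13 = ((729/784)z - 1053/784)(784/81) + (0)
The last nonzero remainder is the constant 784/81, so the polynomials are coprime and gcd = 1.

1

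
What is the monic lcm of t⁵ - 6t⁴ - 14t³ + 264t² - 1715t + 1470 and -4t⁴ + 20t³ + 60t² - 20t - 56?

Euclidean algorithm in ℚ[t]:
  t⁵ - 6t⁴ - 14t³ + 264t² - 1715t + 1470 = (-(1/4)t + 1/4)(-4t⁴ + 20t³ + 60t² - 20t - 56) + (-4t³ + 244t² - 1724t + 1484)
  -4t⁴ + 20t³ + 60t² - 20t - 56 = (t + 56)(-4t³ + 244t² - 1724t + 1484) + (-11880t² + 95040t - 83160)
  -4t³ + 244t² - 1724t + 1484 = ((1/2970)t - 53/2970)(-11880t² + 95040t - 83160) + (0)
Last nonzero remainder: -11880t² + 95040t - 83160. Dividing through by -11880 gives the monic gcd t² - 8t + 7.
Then lcm(f, g) = f·g / gcd(f, g); expanding and making the result monic gives the answer.

t⁷ - 3t⁶ - 30t⁵ + 210t⁴ - 951t³ - 3147t² + 980t + 2940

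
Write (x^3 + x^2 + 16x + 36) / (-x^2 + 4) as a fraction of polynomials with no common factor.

(-x^2 + x - 18)/(x - 2)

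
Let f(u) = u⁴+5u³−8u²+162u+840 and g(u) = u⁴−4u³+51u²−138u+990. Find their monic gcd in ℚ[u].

Apply the Euclidean algorithm:
  u⁴+5u³−8u²+162u+840 = (u⁴−4u³+51u²−138u+990) + (9u³−59u²+300u−150)
  u⁴−4u³+51u²−138u+990 = ((1/9)u+23/81)(9u³−59u²+300u−150) + ((2788/81)u²−(5576/27)u+27880/27)
  9u³−59u²+300u−150 = ((729/2788)u−405/2788)((2788/81)u²−(5576/27)u+27880/27) + (0)
Last nonzero remainder: (2788/81)u²−(5576/27)u+27880/27. Dividing through by 2788/81 gives the monic gcd u²−6u+30.

u²−6u+30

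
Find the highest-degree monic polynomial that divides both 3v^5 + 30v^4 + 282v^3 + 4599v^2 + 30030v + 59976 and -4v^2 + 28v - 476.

By polynomial division,
  3v^5 + 30v^4 + 282v^3 + 4599v^2 + 30030v + 59976 = (-(3/4)v^3 - (51/4)v^2 - (141/2)v - 126)(-4v^2 + 28v - 476) + (0)
Last nonzero remainder: -4v^2 + 28v - 476. Dividing through by -4 gives the monic gcd v^2 - 7v + 119.

v^2 - 7v + 119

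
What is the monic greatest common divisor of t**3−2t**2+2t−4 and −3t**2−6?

t**2+2

Euclidean algorithm in ℚ[t]:
  t**3−2t**2+2t−4 = (−(1/3)t+2/3)(−3t**2−6) + (0)
Last nonzero remainder: −3t**2−6. Dividing through by −3 gives the monic gcd t**2+2.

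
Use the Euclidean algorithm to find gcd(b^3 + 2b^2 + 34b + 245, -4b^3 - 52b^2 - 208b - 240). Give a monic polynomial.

b + 5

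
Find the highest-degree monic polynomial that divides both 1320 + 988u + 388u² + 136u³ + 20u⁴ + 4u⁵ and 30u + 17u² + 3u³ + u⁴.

30 + 17u + 3u² + u³

Apply the Euclidean algorithm:
  4u⁵ + 20u⁴ + 136u³ + 388u² + 988u + 1320 = (4u + 8)(u⁴ + 3u³ + 17u² + 30u) + (44u³ + 132u² + 748u + 1320)
  u⁴ + 3u³ + 17u² + 30u = ((1/44)u)(44u³ + 132u² + 748u + 1320) + (0)
Last nonzero remainder: 44u³ + 132u² + 748u + 1320. Dividing through by 44 gives the monic gcd u³ + 3u² + 17u + 30.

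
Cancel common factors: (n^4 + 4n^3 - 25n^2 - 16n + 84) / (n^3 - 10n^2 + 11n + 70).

Apply the Euclidean algorithm:
  n^4 + 4n^3 - 25n^2 - 16n + 84 = (n + 14)(n^3 - 10n^2 + 11n + 70) + (104n^2 - 240n - 896)
  n^3 - 10n^2 + 11n + 70 = ((1/104)n - 25/338)(104n^2 - 240n - 896) + ((315/169)n + 630/169)
  104n^2 - 240n - 896 = ((17576/315)n - 10816/45)((315/169)n + 630/169) + (0)
Last nonzero remainder: (315/169)n + 630/169. Dividing through by 315/169 gives the monic gcd n + 2.
Cancel n + 2 from numerator and denominator to get the reduced form.

(n^3 + 2n^2 - 29n + 42)/(n^2 - 12n + 35)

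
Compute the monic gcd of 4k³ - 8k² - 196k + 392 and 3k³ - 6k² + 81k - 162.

By polynomial division,
  4k³ - 8k² - 196k + 392 = (4/3)(3k³ - 6k² + 81k - 162) + (-304k + 608)
  3k³ - 6k² + 81k - 162 = (-(3/304)k² - 81/304)(-304k + 608) + (0)
Last nonzero remainder: -304k + 608. Dividing through by -304 gives the monic gcd k - 2.

k - 2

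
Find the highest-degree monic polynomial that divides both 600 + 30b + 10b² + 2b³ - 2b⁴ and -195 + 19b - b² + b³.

-5 + b

Apply the Euclidean algorithm:
  -2b⁴ + 2b³ + 10b² + 30b + 600 = (-2b)(b³ - b² + 19b - 195) + (48b² - 360b + 600)
  b³ - b² + 19b - 195 = ((1/48)b + 13/96)(48b² - 360b + 600) + ((221/4)b - 1105/4)
  48b² - 360b + 600 = ((192/221)b - 480/221)((221/4)b - 1105/4) + (0)
Last nonzero remainder: (221/4)b - 1105/4. Dividing through by 221/4 gives the monic gcd b - 5.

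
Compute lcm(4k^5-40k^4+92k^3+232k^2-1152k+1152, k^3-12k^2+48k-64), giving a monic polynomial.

k^6-14k^5+63k^4-34k^3-520k^2+1440k-1152

Apply the Euclidean algorithm:
  4k^5-40k^4+92k^3+232k^2-1152k+1152 = (4k^2+8k-4)(k^3-12k^2+48k-64) + (56k^2-448k+896)
  k^3-12k^2+48k-64 = ((1/56)k-1/14)(56k^2-448k+896) + (0)
Last nonzero remainder: 56k^2-448k+896. Dividing through by 56 gives the monic gcd k^2-8k+16.
Then lcm(f, g) = f·g / gcd(f, g); expanding and making the result monic gives the answer.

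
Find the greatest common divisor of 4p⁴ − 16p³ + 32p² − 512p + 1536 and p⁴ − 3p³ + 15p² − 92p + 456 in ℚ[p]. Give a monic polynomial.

p² + 4p + 24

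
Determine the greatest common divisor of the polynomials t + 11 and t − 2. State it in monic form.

1

Repeated division with remainder:
  t + 11 = (t − 2) + (13)
  t − 2 = ((1/13)t − 2/13)(13) + (0)
The last nonzero remainder is the constant 13, so the polynomials are coprime and gcd = 1.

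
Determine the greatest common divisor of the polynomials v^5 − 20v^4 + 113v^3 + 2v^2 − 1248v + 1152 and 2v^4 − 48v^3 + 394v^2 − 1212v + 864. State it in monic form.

By polynomial division,
  v^5 − 20v^4 + 113v^3 + 2v^2 − 1248v + 1152 = ((1/2)v + 2)(2v^4 − 48v^3 + 394v^2 − 1212v + 864) + (12v^3 − 180v^2 + 744v − 576)
  2v^4 − 48v^3 + 394v^2 − 1212v + 864 = ((1/6)v − 3/2)(12v^3 − 180v^2 + 744v − 576) + (0)
Last nonzero remainder: 12v^3 − 180v^2 + 744v − 576. Dividing through by 12 gives the monic gcd v^3 − 15v^2 + 62v − 48.

v^3 − 15v^2 + 62v − 48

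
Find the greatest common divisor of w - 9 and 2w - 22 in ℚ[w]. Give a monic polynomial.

1

Repeated division with remainder:
  w - 9 = (1/2)(2w - 22) + (2)
  2w - 22 = (w - 11)(2) + (0)
The last nonzero remainder is the constant 2, so the polynomials are coprime and gcd = 1.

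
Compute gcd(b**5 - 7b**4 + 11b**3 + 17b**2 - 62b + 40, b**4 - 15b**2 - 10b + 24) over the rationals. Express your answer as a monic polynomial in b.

b**3 - 3b**2 - 6b + 8

By polynomial division,
  b**5 - 7b**4 + 11b**3 + 17b**2 - 62b + 40 = (b - 7)(b**4 - 15b**2 - 10b + 24) + (26b**3 - 78b**2 - 156b + 208)
  b**4 - 15b**2 - 10b + 24 = ((1/26)b + 3/26)(26b**3 - 78b**2 - 156b + 208) + (0)
Last nonzero remainder: 26b**3 - 78b**2 - 156b + 208. Dividing through by 26 gives the monic gcd b**3 - 3b**2 - 6b + 8.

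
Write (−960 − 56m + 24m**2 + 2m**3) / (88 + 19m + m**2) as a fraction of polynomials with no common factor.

(−120 + 8m + 2m**2)/(11 + m)

Euclidean algorithm in ℚ[m]:
  2m**3 + 24m**2 − 56m − 960 = (2m − 14)(m**2 + 19m + 88) + (34m + 272)
  m**2 + 19m + 88 = ((1/34)m + 11/34)(34m + 272) + (0)
Last nonzero remainder: 34m + 272. Dividing through by 34 gives the monic gcd m + 8.
Cancel m + 8 from numerator and denominator to get the reduced form.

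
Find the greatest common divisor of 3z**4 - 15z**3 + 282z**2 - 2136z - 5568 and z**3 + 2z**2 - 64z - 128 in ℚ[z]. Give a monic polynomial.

z**2 - 6z - 16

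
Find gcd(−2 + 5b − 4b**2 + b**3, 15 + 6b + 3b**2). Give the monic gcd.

Repeated division with remainder:
  b**3 − 4b**2 + 5b − 2 = ((1/3)b − 2)(3b**2 + 6b + 15) + (12b + 28)
  3b**2 + 6b + 15 = ((1/4)b − 1/12)(12b + 28) + (52/3)
  12b + 28 = ((9/13)b + 21/13)(52/3) + (0)
The last nonzero remainder is the constant 52/3, so the polynomials are coprime and gcd = 1.

1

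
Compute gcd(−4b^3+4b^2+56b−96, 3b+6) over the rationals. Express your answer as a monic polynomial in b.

1

Repeated division with remainder:
  −4b^3+4b^2+56b−96 = (−(4/3)b^2+4b+32/3)(3b+6) + (−160)
  3b+6 = (−(3/160)b−3/80)(−160) + (0)
The last nonzero remainder is the constant −160, so the polynomials are coprime and gcd = 1.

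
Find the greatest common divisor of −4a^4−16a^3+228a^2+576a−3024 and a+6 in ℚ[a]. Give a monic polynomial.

By polynomial division,
  −4a^4−16a^3+228a^2+576a−3024 = (−4a^3+8a^2+180a−504)(a+6) + (0)
The last nonzero remainder a+6 is already monic.

a+6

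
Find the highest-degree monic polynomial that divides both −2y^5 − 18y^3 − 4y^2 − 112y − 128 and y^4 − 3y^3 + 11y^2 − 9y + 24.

y^2 − 3y + 8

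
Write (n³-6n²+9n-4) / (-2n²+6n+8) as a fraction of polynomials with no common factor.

(-n²+2n-1)/(2n+2)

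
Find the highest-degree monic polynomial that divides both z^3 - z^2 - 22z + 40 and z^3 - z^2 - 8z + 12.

Repeated division with remainder:
  z^3 - z^2 - 22z + 40 = (z^3 - z^2 - 8z + 12) + (-14z + 28)
  z^3 - z^2 - 8z + 12 = (-(1/14)z^2 - (1/14)z + 3/7)(-14z + 28) + (0)
Last nonzero remainder: -14z + 28. Dividing through by -14 gives the monic gcd z - 2.

z - 2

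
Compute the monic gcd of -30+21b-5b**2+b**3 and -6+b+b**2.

-2+b

By polynomial division,
  b**3-5b**2+21b-30 = (b-6)(b**2+b-6) + (33b-66)
  b**2+b-6 = ((1/33)b+1/11)(33b-66) + (0)
Last nonzero remainder: 33b-66. Dividing through by 33 gives the monic gcd b-2.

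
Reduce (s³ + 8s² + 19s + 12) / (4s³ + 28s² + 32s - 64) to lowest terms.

Apply the Euclidean algorithm:
  s³ + 8s² + 19s + 12 = (1/4)(4s³ + 28s² + 32s - 64) + (s² + 11s + 28)
  4s³ + 28s² + 32s - 64 = (4s - 16)(s² + 11s + 28) + (96s + 384)
  s² + 11s + 28 = ((1/96)s + 7/96)(96s + 384) + (0)
Last nonzero remainder: 96s + 384. Dividing through by 96 gives the monic gcd s + 4.
Cancel s + 4 from numerator and denominator to get the reduced form.

(s² + 4s + 3)/(4s² + 12s - 16)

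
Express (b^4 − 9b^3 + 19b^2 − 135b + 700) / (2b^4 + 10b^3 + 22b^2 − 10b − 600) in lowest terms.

(b^2 − 12b + 35)/(2b^2 + 4b − 30)

Repeated division with remainder:
  b^4 − 9b^3 + 19b^2 − 135b + 700 = (1/2)(2b^4 + 10b^3 + 22b^2 − 10b − 600) + (−14b^3 + 8b^2 − 130b + 1000)
  2b^4 + 10b^3 + 22b^2 − 10b − 600 = (−(1/7)b − 39/49)(−14b^3 + 8b^2 − 130b + 1000) + ((480/49)b^2 + (1440/49)b + 9600/49)
  −14b^3 + 8b^2 − 130b + 1000 = (−(343/240)b + 245/48)((480/49)b^2 + (1440/49)b + 9600/49) + (0)
Last nonzero remainder: (480/49)b^2 + (1440/49)b + 9600/49. Dividing through by 480/49 gives the monic gcd b^2 + 3b + 20.
Cancel b^2 + 3b + 20 from numerator and denominator to get the reduced form.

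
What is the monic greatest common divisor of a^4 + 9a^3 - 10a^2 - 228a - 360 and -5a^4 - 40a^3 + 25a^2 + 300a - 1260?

Repeated division with remainder:
  a^4 + 9a^3 - 10a^2 - 228a - 360 = (-1/5)(-5a^4 - 40a^3 + 25a^2 + 300a - 1260) + (a^3 - 5a^2 - 168a - 612)
  -5a^4 - 40a^3 + 25a^2 + 300a - 1260 = (-5a - 65)(a^3 - 5a^2 - 168a - 612) + (-1140a^2 - 13680a - 41040)
  a^3 - 5a^2 - 168a - 612 = (-(1/1140)a + 17/1140)(-1140a^2 - 13680a - 41040) + (0)
Last nonzero remainder: -1140a^2 - 13680a - 41040. Dividing through by -1140 gives the monic gcd a^2 + 12a + 36.

a^2 + 12a + 36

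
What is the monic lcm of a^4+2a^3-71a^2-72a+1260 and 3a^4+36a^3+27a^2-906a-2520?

Repeated division with remainder:
  a^4+2a^3-71a^2-72a+1260 = (1/3)(3a^4+36a^3+27a^2-906a-2520) + (-10a^3-80a^2+230a+2100)
  3a^4+36a^3+27a^2-906a-2520 = (-(3/10)a-6/5)(-10a^3-80a^2+230a+2100) + (0)
Last nonzero remainder: -10a^3-80a^2+230a+2100. Dividing through by -10 gives the monic gcd a^3+8a^2-23a-210.
Then lcm(f, g) = f·g / gcd(f, g); expanding and making the result monic gives the answer.

a^5+6a^4-63a^3-356a^2+972a+5040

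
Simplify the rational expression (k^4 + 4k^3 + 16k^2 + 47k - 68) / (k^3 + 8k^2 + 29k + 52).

(k^3 + 16k - 17)/(k^2 + 4k + 13)

By polynomial division,
  k^4 + 4k^3 + 16k^2 + 47k - 68 = (k - 4)(k^3 + 8k^2 + 29k + 52) + (19k^2 + 111k + 140)
  k^3 + 8k^2 + 29k + 52 = ((1/19)k + 41/361)(19k^2 + 111k + 140) + ((3258/361)k + 13032/361)
  19k^2 + 111k + 140 = ((6859/3258)k + 12635/3258)((3258/361)k + 13032/361) + (0)
Last nonzero remainder: (3258/361)k + 13032/361. Dividing through by 3258/361 gives the monic gcd k + 4.
Cancel k + 4 from numerator and denominator to get the reduced form.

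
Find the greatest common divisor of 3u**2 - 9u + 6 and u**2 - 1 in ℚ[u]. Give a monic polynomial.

By polynomial division,
  3u**2 - 9u + 6 = (3)(u**2 - 1) + (-9u + 9)
  u**2 - 1 = (-(1/9)u - 1/9)(-9u + 9) + (0)
Last nonzero remainder: -9u + 9. Dividing through by -9 gives the monic gcd u - 1.

u - 1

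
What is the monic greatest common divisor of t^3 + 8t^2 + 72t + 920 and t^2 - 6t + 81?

1

Euclidean algorithm in ℚ[t]:
  t^3 + 8t^2 + 72t + 920 = (t + 14)(t^2 - 6t + 81) + (75t - 214)
  t^2 - 6t + 81 = ((1/75)t - 236/5625)(75t - 214) + (405121/5625)
  75t - 214 = ((421875/405121)t - 1203750/405121)(405121/5625) + (0)
The last nonzero remainder is the constant 405121/5625, so the polynomials are coprime and gcd = 1.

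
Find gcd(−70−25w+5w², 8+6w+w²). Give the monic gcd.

2+w

Apply the Euclidean algorithm:
  5w²−25w−70 = (5)(w²+6w+8) + (−55w−110)
  w²+6w+8 = (−(1/55)w−4/55)(−55w−110) + (0)
Last nonzero remainder: −55w−110. Dividing through by −55 gives the monic gcd w+2.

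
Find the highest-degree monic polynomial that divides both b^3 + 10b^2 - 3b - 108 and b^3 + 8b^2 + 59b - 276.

Repeated division with remainder:
  b^3 + 10b^2 - 3b - 108 = (b^3 + 8b^2 + 59b - 276) + (2b^2 - 62b + 168)
  b^3 + 8b^2 + 59b - 276 = ((1/2)b + 39/2)(2b^2 - 62b + 168) + (1184b - 3552)
  2b^2 - 62b + 168 = ((1/592)b - 7/148)(1184b - 3552) + (0)
Last nonzero remainder: 1184b - 3552. Dividing through by 1184 gives the monic gcd b - 3.

b - 3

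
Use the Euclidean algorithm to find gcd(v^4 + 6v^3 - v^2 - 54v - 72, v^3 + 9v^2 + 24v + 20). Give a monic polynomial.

v + 2

Repeated division with remainder:
  v^4 + 6v^3 - v^2 - 54v - 72 = (v - 3)(v^3 + 9v^2 + 24v + 20) + (2v^2 - 2v - 12)
  v^3 + 9v^2 + 24v + 20 = ((1/2)v + 5)(2v^2 - 2v - 12) + (40v + 80)
  2v^2 - 2v - 12 = ((1/20)v - 3/20)(40v + 80) + (0)
Last nonzero remainder: 40v + 80. Dividing through by 40 gives the monic gcd v + 2.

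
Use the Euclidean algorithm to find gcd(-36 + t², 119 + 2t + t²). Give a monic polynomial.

Repeated division with remainder:
  t² - 36 = (t² + 2t + 119) + (-2t - 155)
  t² + 2t + 119 = (-(1/2)t + 151/4)(-2t - 155) + (23881/4)
  -2t - 155 = (-(8/23881)t - 620/23881)(23881/4) + (0)
The last nonzero remainder is the constant 23881/4, so the polynomials are coprime and gcd = 1.

1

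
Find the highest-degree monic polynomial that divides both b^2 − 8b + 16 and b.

Repeated division with remainder:
  b^2 − 8b + 16 = (b − 8)(b) + (16)
  b = ((1/16)b)(16) + (0)
The last nonzero remainder is the constant 16, so the polynomials are coprime and gcd = 1.

1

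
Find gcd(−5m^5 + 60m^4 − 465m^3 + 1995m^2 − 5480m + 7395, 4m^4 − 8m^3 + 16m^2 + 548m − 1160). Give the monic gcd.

Repeated division with remainder:
  −5m^5 + 60m^4 − 465m^3 + 1995m^2 − 5480m + 7395 = (−(5/4)m + 25/2)(4m^4 − 8m^3 + 16m^2 + 548m − 1160) + (−345m^3 + 2480m^2 − 13780m + 21895)
  4m^4 − 8m^3 + 16m^2 + 548m − 1160 = (−(4/345)m − 1432/23805)(−345m^3 + 2480m^2 − 13780m + 21895) + ((25792/4761)m^2 − (128960/4761)m + 747968/4761)
  −345m^3 + 2480m^2 − 13780m + 21895 = (−(1642545/25792)m + 3594555/25792)((25792/4761)m^2 − (128960/4761)m + 747968/4761) + (0)
Last nonzero remainder: (25792/4761)m^2 − (128960/4761)m + 747968/4761. Dividing through by 25792/4761 gives the monic gcd m^2 − 5m + 29.

m^2 − 5m + 29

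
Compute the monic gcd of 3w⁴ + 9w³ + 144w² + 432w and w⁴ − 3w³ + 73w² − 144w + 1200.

By polynomial division,
  3w⁴ + 9w³ + 144w² + 432w = (3)(w⁴ − 3w³ + 73w² − 144w + 1200) + (18w³ − 75w² + 864w − 3600)
  w⁴ − 3w³ + 73w² − 144w + 1200 = ((1/18)w + 7/108)(18w³ − 75w² + 864w − 3600) + ((1075/36)w² + 4300/3)
  18w³ − 75w² + 864w − 3600 = ((648/1075)w − 108/43)((1075/36)w² + 4300/3) + (0)
Last nonzero remainder: (1075/36)w² + 4300/3. Dividing through by 1075/36 gives the monic gcd w² + 48.

w² + 48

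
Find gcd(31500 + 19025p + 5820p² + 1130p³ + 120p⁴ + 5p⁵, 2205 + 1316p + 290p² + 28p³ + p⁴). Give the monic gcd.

Euclidean algorithm in ℚ[p]:
  5p⁵ + 120p⁴ + 1130p³ + 5820p² + 19025p + 31500 = (5p - 20)(p⁴ + 28p³ + 290p² + 1316p + 2205) + (240p³ + 5040p² + 34320p + 75600)
  p⁴ + 28p³ + 290p² + 1316p + 2205 = ((1/240)p + 7/240)(240p³ + 5040p² + 34320p + 75600) + (0)
Last nonzero remainder: 240p³ + 5040p² + 34320p + 75600. Dividing through by 240 gives the monic gcd p³ + 21p² + 143p + 315.

315 + 143p + 21p² + p³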